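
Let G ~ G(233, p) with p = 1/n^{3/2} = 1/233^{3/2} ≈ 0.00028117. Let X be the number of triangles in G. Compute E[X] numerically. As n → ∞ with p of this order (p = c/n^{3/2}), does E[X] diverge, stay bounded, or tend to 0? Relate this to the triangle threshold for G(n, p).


Number of potential triangles: C(233, 3) = 2081156.
Each occurs with probability p³ ≈ (0.00028117)³ ≈ 2.2227896e-11.
By linearity: E[X] = C(233, 3)·p³ ≈ 2081156 · 2.2227896e-11 ≈ 0.00005.
Since α = 3/2 > 1, p = c/n^{3/2} = o(1/n) is below the triangle threshold p ~ 1/n. Asymptotically E[X] ~ (c³/6)·n^{3(1−α)} = (1³/6)·n^{-1.5} → 0, so by Markov's inequality G has no triangles w.h.p.

E[X] ≈ 0.00005; in regime p = Θ(1/n^{3/2}) E[X] tends to 0 (below the triangle threshold p ~ 1/n).


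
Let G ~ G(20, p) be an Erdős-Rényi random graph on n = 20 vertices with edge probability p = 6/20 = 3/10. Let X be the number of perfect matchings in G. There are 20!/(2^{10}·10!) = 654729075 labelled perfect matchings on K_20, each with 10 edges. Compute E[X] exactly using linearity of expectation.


K_20 has 20!/(2^{10}·10!) = 654729075 labelled perfect matchings.
For each such perfect matching H, let X_H = 1 if all 10 edges of H are present in G. Then P[X_H = 1] = p^{10} = (3/10)^{10} = 59049/10000000000.
By linearity of expectation: E[X] = Σ_H E[X_H] = 654729075 · p^{10} = 654729075 · 59049/10000000000 = 1546443885987/400000000.
Numerically: E[X] ≈ 3866.11.

E[X] = 654729075 · (3/10)^{10} = 1546443885987/400000000 ≈ 3866.11.


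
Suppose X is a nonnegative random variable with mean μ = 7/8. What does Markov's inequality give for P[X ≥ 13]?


μ = E[X] = 7/8, a = 13.
Markov: P[X ≥ 13] ≤ μ/a = (7/8)/13 = 7/104.
Numerically: ≈ 0.067308.
(Since a = 13 > μ = 0.875000, the bound 7/104 is < 1 and informative.)

P[X ≥ 13] ≤ 7/104 ≈ 0.067308.


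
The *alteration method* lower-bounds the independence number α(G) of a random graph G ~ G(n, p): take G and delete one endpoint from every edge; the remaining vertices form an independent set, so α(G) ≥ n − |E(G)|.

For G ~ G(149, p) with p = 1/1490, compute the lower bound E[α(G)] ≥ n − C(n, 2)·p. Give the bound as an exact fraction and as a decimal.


E[|E(G)|] = C(149, 2)·p = 11026 · (1/1490) = 37/5.
E[α(G)] ≥ n − E[|E(G)|] = 149 − 37/5 = 708/5.
Numerically: ≈ 141.60000.
(This is only a lower bound; the true E[α(G)] may be larger.)

E[α(G)] ≥ 708/5 ≈ 141.60000.


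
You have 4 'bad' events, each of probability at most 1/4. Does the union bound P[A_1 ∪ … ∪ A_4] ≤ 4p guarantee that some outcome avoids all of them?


Union bound: P[∪_{i=1}^{4} A_i] ≤ Σ_i P[A_i] ≤ 4·p = 4·(1/4) = 1.
Numerically: 1 ≈ 1.000000.
Is 1 < 1? NO.
Since the bound 1 is ≥ 1, the union bound is uninformative here; it does NOT by itself certify existence.

4·p = 1 ≈ 1.000000; existence NOT certified by the union bound.


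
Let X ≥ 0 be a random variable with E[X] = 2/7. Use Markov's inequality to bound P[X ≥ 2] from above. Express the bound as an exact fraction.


μ = E[X] = 2/7, a = 2.
Markov: P[X ≥ 2] ≤ μ/a = (2/7)/2 = 1/7.
Numerically: ≈ 0.142857.
(Since a = 2 > μ = 0.285714, the bound 1/7 is < 1 and informative.)

P[X ≥ 2] ≤ 1/7 ≈ 0.142857.


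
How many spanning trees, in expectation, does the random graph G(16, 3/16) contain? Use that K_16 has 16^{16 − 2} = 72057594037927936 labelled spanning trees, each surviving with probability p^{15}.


K_16 has 16^{16 − 2} = 72057594037927936 labelled spanning trees.
For each such spanning tree H, let X_H = 1 if all 15 edges of H are present in G. Then P[X_H = 1] = p^{15} = (3/16)^{15} = 14348907/1152921504606846976.
By linearity: E[X] = Σ_H E[X_H] = 72057594037927936 · p^{15} = 72057594037927936 · 14348907/1152921504606846976 = 14348907/16.
Numerically: E[X] ≈ 8.9681e+05.

E[X] = 72057594037927936 · (3/16)^{15} = 14348907/16 ≈ 8.9681e+05.


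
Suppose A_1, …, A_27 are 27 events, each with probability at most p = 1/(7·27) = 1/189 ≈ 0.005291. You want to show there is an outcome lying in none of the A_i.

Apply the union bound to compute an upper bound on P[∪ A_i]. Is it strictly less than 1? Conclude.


Union bound: P[∪_{i=1}^{27} A_i] ≤ Σ_i P[A_i] ≤ 27·p = 27·(1/189) = 1/7.
Numerically: 1/7 ≈ 0.142857.
Is 1/7 < 1? YES.
Since P[∪ A_i] ≤ 1/7 < 1, the complement has P[∩ A_i^c] ≥ 1 − 1/7 = 6/7 > 0, so some outcome avoids every A_i.

27·p = 1/7 ≈ 0.142857; existence CERTIFIED by the union bound.


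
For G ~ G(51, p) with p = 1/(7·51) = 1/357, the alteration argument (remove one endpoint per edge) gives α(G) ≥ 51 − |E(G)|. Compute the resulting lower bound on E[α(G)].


E[|E(G)|] = C(51, 2)·p = 1275 · (1/357) = 25/7.
E[α(G)] ≥ n − E[|E(G)|] = 51 − 25/7 = 332/7.
Numerically: ≈ 47.42857.
(This is only a lower bound; the true E[α(G)] may be larger.)

E[α(G)] ≥ 332/7 ≈ 47.42857.


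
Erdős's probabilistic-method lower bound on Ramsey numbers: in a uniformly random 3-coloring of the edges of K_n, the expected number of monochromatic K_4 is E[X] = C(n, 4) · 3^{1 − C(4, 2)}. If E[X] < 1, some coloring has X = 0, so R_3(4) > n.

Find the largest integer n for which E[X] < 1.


We need C(n, 4) · 3^{1 − 6} < 1, i.e. C(n, 4) < 3^{6 − 1} = 243.
Check values of n near the boundary:
  n = 5: C(5, 4) = 5; 5 < 243? YES
  n = 6: C(6, 4) = 15; 15 < 243? YES
  n = 7: C(7, 4) = 35; 35 < 243? YES
  n = 8: C(8, 4) = 70; 70 < 243? YES
  n = 9: C(9, 4) = 126; 126 < 243? YES
  n = 10: C(10, 4) = 210; 210 < 243? YES
  n = 11: C(11, 4) = 330; 330 < 243? NO
The largest n with C(n, 4) < 243 is n = 10 (where E[X] = 70/81 ≈ 0.864). Hence R_3(4) > 10, i.e. R_3(4) ≥ 11.

Largest n = 10; hence R_3(4) > 10.


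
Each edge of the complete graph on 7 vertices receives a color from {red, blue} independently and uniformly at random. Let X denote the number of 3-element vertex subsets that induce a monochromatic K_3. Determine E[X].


Let X = Σ_S X_S over the C(7, 3) = 35 subsets S of size 3, where X_S = 1 if the K_3 on S is monochromatic.
For a fixed S, the K_3 on S has C(3, 2) = 3 edges. P[all 3 edges red] = (1/2)^3, and likewise for blue, so P[monochromatic] = 2·(1/2)^3 = 2^{1 − 3} = 1/4.
By linearity: E[X] = C(7, 3) · 2^{1 − 3} = 35 · 1/4 = 35/4.
Numerically: E[X] ≈ 8.75000.

E[X] = C(7,3)·2^(1−C(3,2)) = 35/4 ≈ 8.75000.


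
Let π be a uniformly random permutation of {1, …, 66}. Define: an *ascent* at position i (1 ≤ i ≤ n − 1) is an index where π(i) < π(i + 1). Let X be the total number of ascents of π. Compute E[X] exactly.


Write X = Σ X_I over i = 1, …, 65, with X_I the indicator of one ascent.
There are 65 indicators.
For each fixed i, the pair (π(i), π(i+1)) is a uniformly random ordered pair of distinct values from {1, …, 66}; by symmetry P[π(i) < π(i+1)] = 1/2.
By linearity: E[X] = 65 · (1/2) = (66 − 1) · (1/2) = 65/2 ≈ 32.500.

E[X] = 65/2 = 32.500.


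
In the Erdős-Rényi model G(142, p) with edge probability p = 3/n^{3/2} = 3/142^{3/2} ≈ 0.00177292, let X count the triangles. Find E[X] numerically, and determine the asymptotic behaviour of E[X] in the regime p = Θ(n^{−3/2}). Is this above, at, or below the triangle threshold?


Number of potential triangles: C(142, 3) = 467180.
Each occurs with probability p³ ≈ (0.00177292)³ ≈ 5.57270706e-09.
By linearity: E[X] = C(142, 3)·p³ ≈ 467180 · 5.57270706e-09 ≈ 0.002603.
Since α = 3/2 > 1, p = c/n^{3/2} = o(1/n) is below the triangle threshold p ~ 1/n. Asymptotically E[X] ~ (c³/6)·n^{3(1−α)} = (3³/6)·n^{-1.5} → 0, so by Markov's inequality G has no triangles w.h.p.

E[X] ≈ 0.002603; in regime p = Θ(1/n^{3/2}) E[X] tends to 0 (below the triangle threshold p ~ 1/n).


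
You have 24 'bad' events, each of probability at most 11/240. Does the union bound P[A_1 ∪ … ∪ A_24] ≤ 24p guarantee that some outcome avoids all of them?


Union bound: P[∪_{i=1}^{24} A_i] ≤ Σ_i P[A_i] ≤ 24·p = 24·(11/240) = 11/10.
Numerically: 11/10 ≈ 1.1000000.
Is 11/10 < 1? NO.
Since the bound 11/10 is ≥ 1, the union bound is uninformative here; it does NOT by itself certify existence.

24·p = 11/10 ≈ 1.1000000; existence NOT certified by the union bound.


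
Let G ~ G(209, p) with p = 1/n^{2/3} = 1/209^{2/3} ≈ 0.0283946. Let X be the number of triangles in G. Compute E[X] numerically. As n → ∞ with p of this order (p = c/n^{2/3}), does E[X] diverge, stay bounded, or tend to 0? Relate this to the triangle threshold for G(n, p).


Number of potential triangles: C(209, 3) = 1499784.
Each occurs with probability p³ ≈ (0.0283946)³ ≈ 2.28932488e-05.
By linearity: E[X] = C(209, 3)·p³ ≈ 1499784 · 2.28932488e-05 ≈ 34.334928.
Since α = 2/3 < 1, p = c/n^{2/3} ≫ 1/n is above the triangle threshold p ~ 1/n. Asymptotically E[X] ~ (c³/6)·n^{3(1−α)} = (1³/6)·n^{1} → ∞; triangles are abundant w.h.p.

E[X] ≈ 34.334928; in regime p = Θ(1/n^{2/3}) E[X] diverges (above the triangle threshold p ~ 1/n).


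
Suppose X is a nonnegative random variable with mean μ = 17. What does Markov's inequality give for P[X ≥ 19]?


μ = E[X] = 17, a = 19.
Markov: P[X ≥ 19] ≤ μ/a = (17)/19 = 17/19.
Numerically: ≈ 0.8947.
(Since a = 19 > μ = 17.0000, the bound 17/19 is < 1 and informative.)

P[X ≥ 19] ≤ 17/19 ≈ 0.8947.


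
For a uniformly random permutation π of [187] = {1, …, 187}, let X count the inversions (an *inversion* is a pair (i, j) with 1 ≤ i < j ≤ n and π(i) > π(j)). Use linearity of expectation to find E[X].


Write X = Σ X_I over the C(187, 2) = 17391 pairs i < j, with X_I the indicator of one inversion.
There are 17391 indicators.
For each fixed pair i < j, the values π(i) and π(j) are two distinct elements of {1, …, 187} in uniformly random order; by symmetry P[π(i) > π(j)] = 1/2.
By linearity: E[X] = 17391 · (1/2) = C(187, 2) · (1/2) = 17391/2 = 17391/2 ≈ 8695.500.

E[X] = 17391/2 = 8695.500.


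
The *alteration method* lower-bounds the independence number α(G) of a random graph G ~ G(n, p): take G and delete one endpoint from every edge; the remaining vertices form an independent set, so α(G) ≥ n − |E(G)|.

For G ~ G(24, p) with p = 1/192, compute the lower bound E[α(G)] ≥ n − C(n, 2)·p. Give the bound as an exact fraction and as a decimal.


E[|E(G)|] = C(24, 2)·p = 276 · (1/192) = 23/16.
E[α(G)] ≥ n − E[|E(G)|] = 24 − 23/16 = 361/16.
Numerically: ≈ 22.562.
(This is only a lower bound; the true E[α(G)] may be larger.)

E[α(G)] ≥ 361/16 ≈ 22.562.


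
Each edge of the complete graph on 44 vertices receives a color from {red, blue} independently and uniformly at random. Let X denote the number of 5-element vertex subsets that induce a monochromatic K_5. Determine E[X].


Let X = Σ_S X_S over the C(44, 5) = 1086008 subsets S of size 5, where X_S = 1 if the K_5 on S is monochromatic.
For a fixed S, the K_5 on S has C(5, 2) = 10 edges. P[all 10 edges red] = (1/2)^10, and likewise for blue, so P[monochromatic] = 2·(1/2)^10 = 2^{1 − 10} = 1/512.
By linearity of expectation: E[X] = C(44, 5) · 2^{1 − 10} = 1086008 · 1/512 = 135751/64.
Numerically: E[X] ≈ 2121.1094.

E[X] = C(44,5)·2^(1−C(5,2)) = 135751/64 ≈ 2121.1094.


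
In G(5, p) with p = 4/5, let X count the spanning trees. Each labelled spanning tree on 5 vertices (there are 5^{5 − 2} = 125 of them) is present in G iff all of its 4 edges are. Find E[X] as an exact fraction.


K_5 has 5^{5 − 2} = 125 labelled spanning trees.
For each such spanning tree H, let X_H = 1 if all 4 edges of H are present in G. Then P[X_H = 1] = p^{4} = (4/5)^{4} = 256/625.
By linearity of expectation: E[X] = Σ_H E[X_H] = 125 · p^{4} = 125 · 256/625 = 256/5.
Numerically: E[X] ≈ 51.2.

E[X] = 125 · (4/5)^{4} = 256/5 ≈ 51.2.


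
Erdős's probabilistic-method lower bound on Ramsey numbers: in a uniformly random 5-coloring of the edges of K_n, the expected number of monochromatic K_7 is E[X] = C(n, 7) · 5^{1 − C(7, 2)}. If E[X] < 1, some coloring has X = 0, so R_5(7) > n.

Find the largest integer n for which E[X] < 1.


We need C(n, 7) · 5^{1 − 21} < 1, i.e. C(n, 7) < 5^{21 − 1} = 95367431640625.
Check values of n near the boundary:
  n = 332: C(332, 7) = 82772214646616; 82772214646616 < 95367431640625? YES
  n = 333: C(333, 7) = 84549532139028; 84549532139028 < 95367431640625? YES
  n = 334: C(334, 7) = 86359460961576; 86359460961576 < 95367431640625? YES
  n = 335: C(335, 7) = 88202498238195; 88202498238195 < 95367431640625? YES
  n = 336: C(336, 7) = 90079147136880; 90079147136880 < 95367431640625? YES
  n = 337: C(337, 7) = 91989916924632; 91989916924632 < 95367431640625? YES
  n = 338: C(338, 7) = 93935323022736; 93935323022736 < 95367431640625? YES
  n = 339: C(339, 7) = 95915887062372; 95915887062372 < 95367431640625? NO
  n = 340: C(340, 7) = 97932136940560; 97932136940560 < 95367431640625? NO
  n = 341: C(341, 7) = 99984606876440; 99984606876440 < 95367431640625? NO
The largest n with C(n, 7) < 95367431640625 is n = 338 (where E[X] = 93935323022736/95367431640625 ≈ 0.9850). Hence R_5(7) > 338, i.e. R_5(7) ≥ 339.

Largest n = 338; hence R_5(7) > 338.


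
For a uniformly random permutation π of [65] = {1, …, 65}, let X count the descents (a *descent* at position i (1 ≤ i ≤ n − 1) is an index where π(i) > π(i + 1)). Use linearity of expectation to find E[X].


Write X = Σ X_I over i = 1, …, 64, with X_I the indicator of one descent.
There are 64 indicators.
For each fixed i, the pair (π(i), π(i+1)) is a uniformly random ordered pair of distinct values from {1, …, 65}; by symmetry P[π(i) > π(i+1)] = 1/2.
By linearity: E[X] = 64 · (1/2) = (65 − 1) · (1/2) = 32 ≈ 32.000.

E[X] = 32 = 32.000.


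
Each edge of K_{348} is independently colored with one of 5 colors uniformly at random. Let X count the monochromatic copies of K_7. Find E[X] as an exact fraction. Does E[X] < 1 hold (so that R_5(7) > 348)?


E[X] = C(348, 7) · 5^{1 − 21} = 115412286408552 · 5^{−20} = 115412286408552/95367431640625.
As a reduced fraction: E[X] = 115412286408552/95367431640625 ≈ 1.2101855.
Is E[X] < 1? NO.
Since E[X] ≥ 1, the first-moment bound is inconclusive at n = 348; it does NOT by itself certify R_5(7) > 348.

E[X] = 115412286408552/95367431640625 ≈ 1.2101855; E[X] ≥ 1; first-moment method inconclusive here.


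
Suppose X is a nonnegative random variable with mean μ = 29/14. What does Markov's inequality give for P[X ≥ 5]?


μ = E[X] = 29/14, a = 5.
Markov: P[X ≥ 5] ≤ μ/a = (29/14)/5 = 29/70.
Numerically: ≈ 0.414.
(Since a = 5 > μ = 2.071, the bound 29/70 is < 1 and informative.)

P[X ≥ 5] ≤ 29/70 ≈ 0.414.


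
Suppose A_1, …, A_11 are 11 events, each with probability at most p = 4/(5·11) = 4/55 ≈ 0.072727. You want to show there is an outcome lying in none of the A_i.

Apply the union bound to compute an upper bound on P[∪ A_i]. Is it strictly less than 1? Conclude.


Union bound: P[∪_{i=1}^{11} A_i] ≤ Σ_i P[A_i] ≤ 11·p = 11·(4/55) = 4/5.
Numerically: 4/5 ≈ 0.800000.
Is 4/5 < 1? YES.
Since P[∪ A_i] ≤ 4/5 < 1, the complement has P[∩ A_i^c] ≥ 1 − 4/5 = 1/5 > 0, so some outcome avoids every A_i.

11·p = 4/5 ≈ 0.800000; existence CERTIFIED by the union bound.


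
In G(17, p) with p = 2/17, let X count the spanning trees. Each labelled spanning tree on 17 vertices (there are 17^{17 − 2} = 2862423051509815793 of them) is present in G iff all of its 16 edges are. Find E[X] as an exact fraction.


K_17 has 17^{17 − 2} = 2862423051509815793 labelled spanning trees.
For each such spanning tree H, let X_H = 1 if all 16 edges of H are present in G. Then P[X_H = 1] = p^{16} = (2/17)^{16} = 65536/48661191875666868481.
By linearity: E[X] = Σ_H E[X_H] = 2862423051509815793 · p^{16} = 2862423051509815793 · 65536/48661191875666868481 = 65536/17.
Numerically: E[X] ≈ 3.86e+03.

E[X] = 2862423051509815793 · (2/17)^{16} = 65536/17 ≈ 3.86e+03.


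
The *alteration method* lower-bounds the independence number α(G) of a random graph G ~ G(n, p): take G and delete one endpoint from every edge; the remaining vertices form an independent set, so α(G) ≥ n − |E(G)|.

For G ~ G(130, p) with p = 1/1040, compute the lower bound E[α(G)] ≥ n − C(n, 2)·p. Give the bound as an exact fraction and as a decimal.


E[|E(G)|] = C(130, 2)·p = 8385 · (1/1040) = 129/16.
E[α(G)] ≥ n − E[|E(G)|] = 130 − 129/16 = 1951/16.
Numerically: ≈ 121.9375.
(This is only a lower bound; the true E[α(G)] may be larger.)

E[α(G)] ≥ 1951/16 ≈ 121.9375.


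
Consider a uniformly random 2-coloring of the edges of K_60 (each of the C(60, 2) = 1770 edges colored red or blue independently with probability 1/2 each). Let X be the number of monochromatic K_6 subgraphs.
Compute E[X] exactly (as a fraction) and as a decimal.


Let X = Σ_S X_S over the C(60, 6) = 50063860 subsets S of size 6, where X_S = 1 if the K_6 on S is monochromatic.
For a fixed S, the K_6 on S has C(6, 2) = 15 edges. P[all 15 edges red] = (1/2)^15, and likewise for blue, so P[monochromatic] = 2·(1/2)^15 = 2^{1 − 15} = 1/16384.
By linearity: E[X] = C(60, 6) · 2^{1 − 15} = 50063860 · 1/16384 = 12515965/4096.
Numerically: E[X] ≈ 3055.6555.

E[X] = C(60,6)·2^(1−C(6,2)) = 12515965/4096 ≈ 3055.6555.


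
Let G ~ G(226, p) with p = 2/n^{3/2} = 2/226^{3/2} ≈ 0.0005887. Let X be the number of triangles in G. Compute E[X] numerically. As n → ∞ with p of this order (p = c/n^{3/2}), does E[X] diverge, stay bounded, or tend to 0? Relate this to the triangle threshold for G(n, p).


Number of potential triangles: C(226, 3) = 1898400.
Each occurs with probability p³ ≈ (0.0005887)³ ≈ 2.039868e-10.
By linearity: E[X] = C(226, 3)·p³ ≈ 1898400 · 2.039868e-10 ≈ 0.0004.
Since α = 3/2 > 1, p = c/n^{3/2} = o(1/n) is below the triangle threshold p ~ 1/n. Asymptotically E[X] ~ (c³/6)·n^{3(1−α)} = (2³/6)·n^{-1.5} → 0, so by Markov's inequality G has no triangles w.h.p.

E[X] ≈ 0.0004; in regime p = Θ(1/n^{3/2}) E[X] tends to 0 (below the triangle threshold p ~ 1/n).


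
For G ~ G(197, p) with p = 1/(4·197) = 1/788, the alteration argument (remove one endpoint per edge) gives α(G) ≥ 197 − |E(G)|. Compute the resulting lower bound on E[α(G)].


E[|E(G)|] = C(197, 2)·p = 19306 · (1/788) = 49/2.
E[α(G)] ≥ n − E[|E(G)|] = 197 − 49/2 = 345/2.
Numerically: ≈ 172.5000.
(This is only a lower bound; the true E[α(G)] may be larger.)

E[α(G)] ≥ 345/2 ≈ 172.5000.


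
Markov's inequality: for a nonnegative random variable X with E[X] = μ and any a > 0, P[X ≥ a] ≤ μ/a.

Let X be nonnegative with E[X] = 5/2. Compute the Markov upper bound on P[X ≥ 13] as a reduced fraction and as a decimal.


μ = E[X] = 5/2, a = 13.
Markov: P[X ≥ 13] ≤ μ/a = (5/2)/13 = 5/26.
Numerically: ≈ 0.1923.
(Since a = 13 > μ = 2.5000, the bound 5/26 is < 1 and informative.)

P[X ≥ 13] ≤ 5/26 ≈ 0.1923.


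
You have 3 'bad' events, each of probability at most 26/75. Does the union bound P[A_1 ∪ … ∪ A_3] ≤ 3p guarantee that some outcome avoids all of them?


Union bound: P[∪_{i=1}^{3} A_i] ≤ Σ_i P[A_i] ≤ 3·p = 3·(26/75) = 26/25.
Numerically: 26/25 ≈ 1.040.
Is 26/25 < 1? NO.
Since the bound 26/25 is ≥ 1, the union bound is uninformative here; it does NOT by itself certify existence.

3·p = 26/25 ≈ 1.040; existence NOT certified by the union bound.


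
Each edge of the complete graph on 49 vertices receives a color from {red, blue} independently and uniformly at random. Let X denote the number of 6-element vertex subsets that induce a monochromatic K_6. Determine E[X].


Let X = Σ_S X_S over the C(49, 6) = 13983816 subsets S of size 6, where X_S = 1 if the K_6 on S is monochromatic.
For a fixed S, the K_6 on S has C(6, 2) = 15 edges. P[all 15 edges red] = (1/2)^15, and likewise for blue, so P[monochromatic] = 2·(1/2)^15 = 2^{1 − 15} = 1/16384.
By linearity: E[X] = C(49, 6) · 2^{1 − 15} = 13983816 · 1/16384 = 1747977/2048.
Numerically: E[X] ≈ 853.50439.

E[X] = C(49,6)·2^(1−C(6,2)) = 1747977/2048 ≈ 853.50439.


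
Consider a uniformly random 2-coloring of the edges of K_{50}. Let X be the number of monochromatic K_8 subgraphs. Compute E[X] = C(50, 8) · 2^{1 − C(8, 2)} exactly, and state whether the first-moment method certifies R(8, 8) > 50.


E[X] = C(50, 8) · 2^{1 − 28} = 536878650 · 2^{−27} = 536878650/134217728.
As a reduced fraction: E[X] = 268439325/67108864 ≈ 4.0000577.
Is E[X] < 1? NO.
Since E[X] ≥ 1, the first-moment bound is inconclusive at n = 50; it does NOT by itself certify R(8, 8) > 50.

E[X] = 268439325/67108864 ≈ 4.0000577; E[X] ≥ 1; first-moment method inconclusive here.


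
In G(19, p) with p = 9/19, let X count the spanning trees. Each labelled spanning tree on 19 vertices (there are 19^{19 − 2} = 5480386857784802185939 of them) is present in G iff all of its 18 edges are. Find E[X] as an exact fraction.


K_19 has 19^{19 − 2} = 5480386857784802185939 labelled spanning trees.
For each such spanning tree H, let X_H = 1 if all 18 edges of H are present in G. Then P[X_H = 1] = p^{18} = (9/19)^{18} = 150094635296999121/104127350297911241532841.
By linearity: E[X] = Σ_H E[X_H] = 5480386857784802185939 · p^{18} = 5480386857784802185939 · 150094635296999121/104127350297911241532841 = 150094635296999121/19.
Numerically: E[X] ≈ 7.8997e+15.

E[X] = 5480386857784802185939 · (9/19)^{18} = 150094635296999121/19 ≈ 7.8997e+15.


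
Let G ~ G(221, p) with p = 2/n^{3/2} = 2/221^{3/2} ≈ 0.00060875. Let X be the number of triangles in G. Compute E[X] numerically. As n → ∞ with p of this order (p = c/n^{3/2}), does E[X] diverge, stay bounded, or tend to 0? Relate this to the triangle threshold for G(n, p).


Number of potential triangles: C(221, 3) = 1774630.
Each occurs with probability p³ ≈ (0.00060875)³ ≈ 2.2559255e-10.
By linearity: E[X] = C(221, 3)·p³ ≈ 1774630 · 2.2559255e-10 ≈ 0.00040.
Since α = 3/2 > 1, p = c/n^{3/2} = o(1/n) is below the triangle threshold p ~ 1/n. Asymptotically E[X] ~ (c³/6)·n^{3(1−α)} = (2³/6)·n^{-1.5} → 0, so by Markov's inequality G has no triangles w.h.p.

E[X] ≈ 0.00040; in regime p = Θ(1/n^{3/2}) E[X] tends to 0 (below the triangle threshold p ~ 1/n).


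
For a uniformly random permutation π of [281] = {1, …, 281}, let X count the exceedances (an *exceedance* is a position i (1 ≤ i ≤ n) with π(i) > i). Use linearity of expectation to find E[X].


Write X = Σ_{i=1}^{281} X_i, where X_i = 1_{π(i) > i}.
For each fixed i, π(i) is uniform over {1, …, 281} (marginal of a uniform permutation), so P[π(i) > i] = (n − i)/n. Summing: Σ_{i=1}^{281} (n − i)/n = (0 + 1 + … + 280)/281 = 281(281 − 1)/(2·281) = (281 − 1)/2.
Hence E[X] = Σ_{i=1}^{281} (281 − i)/281 = 140 ≈ 140.000.

E[X] = 140 = 140.000.


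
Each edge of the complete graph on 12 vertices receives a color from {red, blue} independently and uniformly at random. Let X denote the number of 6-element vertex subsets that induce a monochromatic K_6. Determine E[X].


Let X = Σ_S X_S over the C(12, 6) = 924 subsets S of size 6, where X_S = 1 if the K_6 on S is monochromatic.
For a fixed S, the K_6 on S has C(6, 2) = 15 edges. P[all 15 edges red] = (1/2)^15, and likewise for blue, so P[monochromatic] = 2·(1/2)^15 = 2^{1 − 15} = 1/16384.
Summing: E[X] = C(12, 6) · 2^{1 − 15} = 924 · 1/16384 = 231/4096.
Numerically: E[X] ≈ 0.05640.

E[X] = C(12,6)·2^(1−C(6,2)) = 231/4096 ≈ 0.05640.


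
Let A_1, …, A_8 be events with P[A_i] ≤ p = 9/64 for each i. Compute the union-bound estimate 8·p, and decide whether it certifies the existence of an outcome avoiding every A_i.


Union bound: P[∪_{i=1}^{8} A_i] ≤ Σ_i P[A_i] ≤ 8·p = 8·(9/64) = 9/8.
Numerically: 9/8 ≈ 1.125000.
Is 9/8 < 1? NO.
Since the bound 9/8 is ≥ 1, the union bound is uninformative here; it does NOT by itself certify existence.

8·p = 9/8 ≈ 1.125000; existence NOT certified by the union bound.


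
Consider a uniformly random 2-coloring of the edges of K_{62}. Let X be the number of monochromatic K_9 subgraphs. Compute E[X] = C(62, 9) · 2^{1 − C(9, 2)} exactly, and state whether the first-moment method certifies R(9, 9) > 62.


E[X] = C(62, 9) · 2^{1 − 36} = 20286591270 · 2^{−35} = 20286591270/34359738368.
As a reduced fraction: E[X] = 10143295635/17179869184 ≈ 0.59042.
Is E[X] < 1? YES.
Since E[X] < 1, there exists a 2-coloring of K_{62} with no monochromatic K_9; hence R(9, 9) > 62.

E[X] = 10143295635/17179869184 ≈ 0.59042; E[X] < 1, so R(9, 9) > 62.


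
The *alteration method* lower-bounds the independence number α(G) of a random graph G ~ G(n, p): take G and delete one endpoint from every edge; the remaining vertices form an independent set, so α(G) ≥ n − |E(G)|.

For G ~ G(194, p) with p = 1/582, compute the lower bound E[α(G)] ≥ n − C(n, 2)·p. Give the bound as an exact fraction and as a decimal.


E[|E(G)|] = C(194, 2)·p = 18721 · (1/582) = 193/6.
E[α(G)] ≥ n − E[|E(G)|] = 194 − 193/6 = 971/6.
Numerically: ≈ 161.833.
(This is only a lower bound; the true E[α(G)] may be larger.)

E[α(G)] ≥ 971/6 ≈ 161.833.


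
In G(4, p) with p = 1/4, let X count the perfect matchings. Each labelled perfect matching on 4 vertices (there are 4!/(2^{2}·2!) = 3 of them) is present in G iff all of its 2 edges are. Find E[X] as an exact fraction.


K_4 has 4!/(2^{2}·2!) = 3 labelled perfect matchings.
For each such perfect matching H, let X_H = 1 if all 2 edges of H are present in G. Then P[X_H = 1] = p^{2} = (1/4)^{2} = 1/16.
Summing the indicators: E[X] = Σ_H E[X_H] = 3 · p^{2} = 3 · 1/16 = 3/16.
Numerically: E[X] ≈ 0.188.

E[X] = 3 · (1/4)^{2} = 3/16 ≈ 0.188.


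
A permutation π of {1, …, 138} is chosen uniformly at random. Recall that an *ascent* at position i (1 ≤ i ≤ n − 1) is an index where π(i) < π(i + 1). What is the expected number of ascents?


Write X = Σ X_I over i = 1, …, 137, with X_I the indicator of one ascent.
There are 137 indicators.
For each fixed i, the pair (π(i), π(i+1)) is a uniformly random ordered pair of distinct values from {1, …, 138}; by symmetry P[π(i) < π(i+1)] = 1/2.
By linearity: E[X] = 137 · (1/2) = (138 − 1) · (1/2) = 137/2 ≈ 68.500000.

E[X] = 137/2 = 68.500000.


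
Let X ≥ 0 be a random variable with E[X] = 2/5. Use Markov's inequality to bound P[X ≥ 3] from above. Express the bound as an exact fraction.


μ = E[X] = 2/5, a = 3.
Markov: P[X ≥ 3] ≤ μ/a = (2/5)/3 = 2/15.
Numerically: ≈ 0.1333.
(Since a = 3 > μ = 0.4000, the bound 2/15 is < 1 and informative.)

P[X ≥ 3] ≤ 2/15 ≈ 0.1333.


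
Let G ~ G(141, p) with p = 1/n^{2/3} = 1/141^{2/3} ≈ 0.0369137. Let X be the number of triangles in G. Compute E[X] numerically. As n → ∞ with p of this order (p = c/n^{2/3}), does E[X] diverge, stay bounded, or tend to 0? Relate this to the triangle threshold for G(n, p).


Number of potential triangles: C(141, 3) = 457310.
Each occurs with probability p³ ≈ (0.0369137)³ ≈ 5.02992807e-05.
By linearity: E[X] = C(141, 3)·p³ ≈ 457310 · 5.02992807e-05 ≈ 23.002364.
Since α = 2/3 < 1, p = c/n^{2/3} ≫ 1/n is above the triangle threshold p ~ 1/n. Asymptotically E[X] ~ (c³/6)·n^{3(1−α)} = (1³/6)·n^{1} → ∞; triangles are abundant w.h.p.

E[X] ≈ 23.002364; in regime p = Θ(1/n^{2/3}) E[X] diverges (above the triangle threshold p ~ 1/n).


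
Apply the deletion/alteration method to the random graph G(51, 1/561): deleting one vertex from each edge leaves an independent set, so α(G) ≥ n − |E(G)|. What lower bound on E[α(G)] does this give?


E[|E(G)|] = C(51, 2)·p = 1275 · (1/561) = 25/11.
E[α(G)] ≥ n − E[|E(G)|] = 51 − 25/11 = 536/11.
Numerically: ≈ 48.72727.
(This is only a lower bound; the true E[α(G)] may be larger.)

E[α(G)] ≥ 536/11 ≈ 48.72727.


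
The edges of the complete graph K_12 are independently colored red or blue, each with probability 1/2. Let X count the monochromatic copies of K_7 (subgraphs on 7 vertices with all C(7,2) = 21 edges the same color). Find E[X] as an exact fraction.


Let X = Σ_S X_S over the C(12, 7) = 792 subsets S of size 7, where X_S = 1 if the K_7 on S is monochromatic.
For a fixed S, the K_7 on S has C(7, 2) = 21 edges. P[all 21 edges red] = (1/2)^21, and likewise for blue, so P[monochromatic] = 2·(1/2)^21 = 2^{1 − 21} = 1/1048576.
By linearity: E[X] = C(12, 7) · 2^{1 − 21} = 792 · 1/1048576 = 99/131072.
Numerically: E[X] ≈ 0.001.

E[X] = C(12,7)·2^(1−C(7,2)) = 99/131072 ≈ 0.001.


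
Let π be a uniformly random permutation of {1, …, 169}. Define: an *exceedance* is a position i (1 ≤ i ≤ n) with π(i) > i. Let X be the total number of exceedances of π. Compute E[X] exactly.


Write X = Σ_{i=1}^{169} X_i, where X_i = 1_{π(i) > i}.
For each fixed i, π(i) is uniform over {1, …, 169} (marginal of a uniform permutation), so P[π(i) > i] = (n − i)/n. Summing: Σ_{i=1}^{169} (n − i)/n = (0 + 1 + … + 168)/169 = 169(169 − 1)/(2·169) = (169 − 1)/2.
Hence E[X] = Σ_{i=1}^{169} (169 − i)/169 = 84 ≈ 84.00000.

E[X] = 84 = 84.00000.


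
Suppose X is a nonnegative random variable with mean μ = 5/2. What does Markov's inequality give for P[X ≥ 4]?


μ = E[X] = 5/2, a = 4.
Markov: P[X ≥ 4] ≤ μ/a = (5/2)/4 = 5/8.
Numerically: ≈ 0.6250.
(Since a = 4 > μ = 2.5000, the bound 5/8 is < 1 and informative.)

P[X ≥ 4] ≤ 5/8 ≈ 0.6250.


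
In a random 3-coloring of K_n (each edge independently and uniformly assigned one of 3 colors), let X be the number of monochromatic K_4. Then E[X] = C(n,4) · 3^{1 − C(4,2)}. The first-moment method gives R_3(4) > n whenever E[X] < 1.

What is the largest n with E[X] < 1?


We need C(n, 4) · 3^{1 − 6} < 1, i.e. C(n, 4) < 3^{6 − 1} = 243.
Check values of n near the boundary:
  n = 8: C(8, 4) = 70; 70 < 243? YES
  n = 9: C(9, 4) = 126; 126 < 243? YES
  n = 10: C(10, 4) = 210; 210 < 243? YES
  n = 11: C(11, 4) = 330; 330 < 243? NO
  n = 12: C(12, 4) = 495; 495 < 243? NO
  n = 13: C(13, 4) = 715; 715 < 243? NO
The largest n with C(n, 4) < 243 is n = 10 (where E[X] = 70/81 ≈ 0.864). Hence R_3(4) > 10, i.e. R_3(4) ≥ 11.

Largest n = 10; hence R_3(4) > 10.


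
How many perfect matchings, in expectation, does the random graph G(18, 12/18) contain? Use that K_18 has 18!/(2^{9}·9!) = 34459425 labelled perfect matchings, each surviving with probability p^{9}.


K_18 has 18!/(2^{9}·9!) = 34459425 labelled perfect matchings.
For each such perfect matching H, let X_H = 1 if all 9 edges of H are present in G. Then P[X_H = 1] = p^{9} = (2/3)^{9} = 512/19683.
By linearity: E[X] = Σ_H E[X_H] = 34459425 · p^{9} = 34459425 · 512/19683 = 217817600/243.
Numerically: E[X] ≈ 8.96e+05.

E[X] = 34459425 · (2/3)^{9} = 217817600/243 ≈ 8.96e+05.


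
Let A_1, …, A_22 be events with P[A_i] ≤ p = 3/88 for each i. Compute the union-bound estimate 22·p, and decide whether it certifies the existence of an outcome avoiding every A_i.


Union bound: P[∪_{i=1}^{22} A_i] ≤ Σ_i P[A_i] ≤ 22·p = 22·(3/88) = 3/4.
Numerically: 3/4 ≈ 0.7500000.
Is 3/4 < 1? YES.
Since P[∪ A_i] ≤ 3/4 < 1, the complement has P[∩ A_i^c] ≥ 1 − 3/4 = 1/4 > 0, so some outcome avoids every A_i.

22·p = 3/4 ≈ 0.7500000; existence CERTIFIED by the union bound.


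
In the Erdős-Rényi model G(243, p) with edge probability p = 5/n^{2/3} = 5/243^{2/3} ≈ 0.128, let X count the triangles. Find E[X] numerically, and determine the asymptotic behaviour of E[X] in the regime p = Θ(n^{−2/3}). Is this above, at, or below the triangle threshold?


Number of potential triangles: C(243, 3) = 2362041.
Each occurs with probability p³ ≈ (0.128)³ ≈ 2.11689e-03.
By linearity: E[X] = C(243, 3)·p³ ≈ 2362041 · 2.11689e-03 ≈ 5000.171.
Since α = 2/3 < 1, p = c/n^{2/3} ≫ 1/n is above the triangle threshold p ~ 1/n. Asymptotically E[X] ~ (c³/6)·n^{3(1−α)} = (5³/6)·n^{1} → ∞; triangles are abundant w.h.p.

E[X] ≈ 5000.171; in regime p = Θ(1/n^{2/3}) E[X] diverges (above the triangle threshold p ~ 1/n).


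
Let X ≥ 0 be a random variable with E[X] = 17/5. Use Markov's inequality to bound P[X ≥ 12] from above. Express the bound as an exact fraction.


μ = E[X] = 17/5, a = 12.
Markov: P[X ≥ 12] ≤ μ/a = (17/5)/12 = 17/60.
Numerically: ≈ 0.283333.
(Since a = 12 > μ = 3.400000, the bound 17/60 is < 1 and informative.)

P[X ≥ 12] ≤ 17/60 ≈ 0.283333.


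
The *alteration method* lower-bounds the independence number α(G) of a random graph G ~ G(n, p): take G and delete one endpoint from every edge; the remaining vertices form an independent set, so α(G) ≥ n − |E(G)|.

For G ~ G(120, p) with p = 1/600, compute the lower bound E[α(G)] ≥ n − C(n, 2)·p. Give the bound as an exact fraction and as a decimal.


E[|E(G)|] = C(120, 2)·p = 7140 · (1/600) = 119/10.
E[α(G)] ≥ n − E[|E(G)|] = 120 − 119/10 = 1081/10.
Numerically: ≈ 108.100000.
(This is only a lower bound; the true E[α(G)] may be larger.)

E[α(G)] ≥ 1081/10 ≈ 108.100000.


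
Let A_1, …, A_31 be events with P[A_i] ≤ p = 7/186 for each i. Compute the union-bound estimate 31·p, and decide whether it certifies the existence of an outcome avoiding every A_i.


Union bound: P[∪_{i=1}^{31} A_i] ≤ Σ_i P[A_i] ≤ 31·p = 31·(7/186) = 7/6.
Numerically: 7/6 ≈ 1.166667.
Is 7/6 < 1? NO.
Since the bound 7/6 is ≥ 1, the union bound is uninformative here; it does NOT by itself certify existence.

31·p = 7/6 ≈ 1.166667; existence NOT certified by the union bound.


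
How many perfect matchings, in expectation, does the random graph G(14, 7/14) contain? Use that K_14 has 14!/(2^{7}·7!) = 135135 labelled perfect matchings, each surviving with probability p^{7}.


K_14 has 14!/(2^{7}·7!) = 135135 labelled perfect matchings.
For each such perfect matching H, let X_H = 1 if all 7 edges of H are present in G. Then P[X_H = 1] = p^{7} = (1/2)^{7} = 1/128.
Summing the indicators: E[X] = Σ_H E[X_H] = 135135 · p^{7} = 135135 · 1/128 = 135135/128.
Numerically: E[X] ≈ 1055.74.

E[X] = 135135 · (1/2)^{7} = 135135/128 ≈ 1055.74.


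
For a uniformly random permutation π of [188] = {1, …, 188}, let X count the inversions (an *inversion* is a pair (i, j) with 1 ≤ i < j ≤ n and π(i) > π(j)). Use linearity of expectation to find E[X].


Write X = Σ X_I over the C(188, 2) = 17578 pairs i < j, with X_I the indicator of one inversion.
There are 17578 indicators.
For each fixed pair i < j, the values π(i) and π(j) are two distinct elements of {1, …, 188} in uniformly random order; by symmetry P[π(i) > π(j)] = 1/2.
By linearity: E[X] = 17578 · (1/2) = C(188, 2) · (1/2) = 17578/2 = 8789 ≈ 8789.0000.

E[X] = 8789 = 8789.0000.


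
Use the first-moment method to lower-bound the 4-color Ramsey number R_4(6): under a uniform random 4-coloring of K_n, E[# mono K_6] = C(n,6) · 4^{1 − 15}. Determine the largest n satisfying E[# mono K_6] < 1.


We need C(n, 6) · 4^{1 − 15} < 1, i.e. C(n, 6) < 4^{15 − 1} = 268435456.
Check values of n near the boundary:
  n = 75: C(75, 6) = 201359550; 201359550 < 268435456? YES
  n = 76: C(76, 6) = 218618940; 218618940 < 268435456? YES
  n = 77: C(77, 6) = 237093780; 237093780 < 268435456? YES
  n = 78: C(78, 6) = 256851595; 256851595 < 268435456? YES
  n = 79: C(79, 6) = 277962685; 277962685 < 268435456? NO
  n = 80: C(80, 6) = 300500200; 300500200 < 268435456? NO
  n = 81: C(81, 6) = 324540216; 324540216 < 268435456? NO
The largest n with C(n, 6) < 268435456 is n = 78 (where E[X] = 256851595/268435456 ≈ 0.9568). Hence R_4(6) > 78, i.e. R_4(6) ≥ 79.

Largest n = 78; hence R_4(6) > 78.


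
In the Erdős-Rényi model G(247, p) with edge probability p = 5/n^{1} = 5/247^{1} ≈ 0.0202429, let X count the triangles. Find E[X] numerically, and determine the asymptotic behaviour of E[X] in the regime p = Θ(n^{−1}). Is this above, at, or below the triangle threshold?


Number of potential triangles: C(247, 3) = 2481115.
Each occurs with probability p³ ≈ (0.0202429)³ ≈ 8.29505277e-06.
By linearity: E[X] = C(247, 3)·p³ ≈ 2481115 · 8.29505277e-06 ≈ 20.580980.
Here α = 1, so p = 5/n is exactly at the triangle threshold p ~ 1/n. Asymptotically E[X] → c³/6 = 5³/6 = 125/6 ≈ 20.833333, a bounded constant. In this regime the triangle count is asymptotically Poisson(c³/6).

E[X] ≈ 20.580980; in regime p = Θ(1/n^{1}) E[X] stays bounded (at the triangle threshold p ~ 1/n).


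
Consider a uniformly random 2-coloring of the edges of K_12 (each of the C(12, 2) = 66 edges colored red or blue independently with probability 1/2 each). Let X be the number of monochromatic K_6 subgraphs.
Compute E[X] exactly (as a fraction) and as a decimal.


Let X = Σ_S X_S over the C(12, 6) = 924 subsets S of size 6, where X_S = 1 if the K_6 on S is monochromatic.
For a fixed S, the K_6 on S has C(6, 2) = 15 edges. P[all 15 edges red] = (1/2)^15, and likewise for blue, so P[monochromatic] = 2·(1/2)^15 = 2^{1 − 15} = 1/16384.
Summing: E[X] = C(12, 6) · 2^{1 − 15} = 924 · 1/16384 = 231/4096.
Numerically: E[X] ≈ 0.056.

E[X] = C(12,6)·2^(1−C(6,2)) = 231/4096 ≈ 0.056.


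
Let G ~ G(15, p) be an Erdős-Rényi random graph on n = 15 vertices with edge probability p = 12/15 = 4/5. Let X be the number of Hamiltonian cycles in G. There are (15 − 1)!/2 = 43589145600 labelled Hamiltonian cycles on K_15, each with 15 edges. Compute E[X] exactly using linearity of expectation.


K_15 has (15 − 1)!/2 = 43589145600 labelled Hamiltonian cycles.
For each such Hamiltonian cycle H, let X_H = 1 if all 15 edges of H are present in G. Then P[X_H = 1] = p^{15} = (4/5)^{15} = 1073741824/30517578125.
By linearity: E[X] = Σ_H E[X_H] = 43589145600 · p^{15} = 43589145600 · 1073741824/30517578125 = 1872139548125822976/1220703125.
Numerically: E[X] ≈ 1.53366e+09.

E[X] = 43589145600 · (4/5)^{15} = 1872139548125822976/1220703125 ≈ 1.53366e+09.


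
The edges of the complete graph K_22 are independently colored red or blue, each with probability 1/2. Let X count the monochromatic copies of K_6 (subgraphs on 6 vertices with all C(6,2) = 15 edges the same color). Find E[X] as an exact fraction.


Let X = Σ_S X_S over the C(22, 6) = 74613 subsets S of size 6, where X_S = 1 if the K_6 on S is monochromatic.
For a fixed S, the K_6 on S has C(6, 2) = 15 edges. P[all 15 edges red] = (1/2)^15, and likewise for blue, so P[monochromatic] = 2·(1/2)^15 = 2^{1 − 15} = 1/16384.
Summing: E[X] = C(22, 6) · 2^{1 − 15} = 74613 · 1/16384 = 74613/16384.
Numerically: E[X] ≈ 4.55402.

E[X] = C(22,6)·2^(1−C(6,2)) = 74613/16384 ≈ 4.55402.


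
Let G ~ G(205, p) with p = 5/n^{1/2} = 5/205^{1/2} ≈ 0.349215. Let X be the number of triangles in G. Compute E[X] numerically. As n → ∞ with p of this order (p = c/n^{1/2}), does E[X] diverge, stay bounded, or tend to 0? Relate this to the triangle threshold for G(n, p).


Number of potential triangles: C(205, 3) = 1414910.
Each occurs with probability p³ ≈ (0.349215)³ ≈ 4.25872132e-02.
By linearity: E[X] = C(205, 3)·p³ ≈ 1414910 · 4.25872132e-02 ≈ 60257.073768.
Since α = 1/2 < 1, p = c/n^{1/2} ≫ 1/n is above the triangle threshold p ~ 1/n. Asymptotically E[X] ~ (c³/6)·n^{3(1−α)} = (5³/6)·n^{1.5} → ∞; triangles are abundant w.h.p.

E[X] ≈ 60257.073768; in regime p = Θ(1/n^{1/2}) E[X] diverges (above the triangle threshold p ~ 1/n).


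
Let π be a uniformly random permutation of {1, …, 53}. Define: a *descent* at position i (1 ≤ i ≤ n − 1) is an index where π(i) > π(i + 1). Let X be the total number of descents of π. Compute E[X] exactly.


Write X = Σ X_I over i = 1, …, 52, with X_I the indicator of one descent.
There are 52 indicators.
For each fixed i, the pair (π(i), π(i+1)) is a uniformly random ordered pair of distinct values from {1, …, 53}; by symmetry P[π(i) > π(i+1)] = 1/2.
By linearity: E[X] = 52 · (1/2) = (53 − 1) · (1/2) = 26 ≈ 26.000000.

E[X] = 26 = 26.000000.
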